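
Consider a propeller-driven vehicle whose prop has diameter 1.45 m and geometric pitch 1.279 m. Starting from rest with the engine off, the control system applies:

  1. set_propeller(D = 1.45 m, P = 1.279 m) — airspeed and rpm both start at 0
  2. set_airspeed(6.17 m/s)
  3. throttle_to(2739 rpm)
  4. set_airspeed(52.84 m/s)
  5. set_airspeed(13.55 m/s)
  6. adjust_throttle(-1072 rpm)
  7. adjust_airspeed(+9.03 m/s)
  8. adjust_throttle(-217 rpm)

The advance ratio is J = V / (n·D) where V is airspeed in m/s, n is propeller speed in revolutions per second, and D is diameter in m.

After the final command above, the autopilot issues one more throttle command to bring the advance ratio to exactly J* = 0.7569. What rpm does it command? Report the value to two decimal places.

rpm = 1234.44

set_propeller: D = 1.45 m, P = 1.279 m (p = P/D = 0.882069); state ← (V=0, rpm=0)
set_airspeed(6.17): V ← 6.17 m/s
throttle_to(2739): rpm ← 2739
set_airspeed(52.84): V ← 52.84 m/s
set_airspeed(13.55): V ← 13.55 m/s
adjust_throttle(-1072): rpm ← 2739 -1072 = 1667
adjust_airspeed(+9.03): V ← 13.55 +9.03 = 22.58 m/s
adjust_throttle(-217): rpm ← 1667 -217 = 1450
final state: V = 22.58 m/s, rpm = 1450 → n = rpm/60 = 24.166667 rev/s
target J* = 0.7569; solve J* = V/(n·D) for n: n = V/(J*·D) = 22.58/(0.7569 × 1.45) = 20.573938 rev/s
rpm = 60·n = 1234.436290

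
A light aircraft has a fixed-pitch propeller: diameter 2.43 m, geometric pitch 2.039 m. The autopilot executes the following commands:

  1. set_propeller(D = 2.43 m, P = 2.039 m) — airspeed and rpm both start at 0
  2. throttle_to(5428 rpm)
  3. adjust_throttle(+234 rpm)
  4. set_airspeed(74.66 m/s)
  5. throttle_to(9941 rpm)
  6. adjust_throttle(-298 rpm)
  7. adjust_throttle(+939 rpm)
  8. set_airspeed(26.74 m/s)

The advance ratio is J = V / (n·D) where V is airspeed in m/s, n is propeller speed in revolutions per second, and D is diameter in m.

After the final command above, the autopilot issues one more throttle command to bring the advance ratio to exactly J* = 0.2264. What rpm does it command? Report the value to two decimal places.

rpm = 2916.28

set_propeller: D = 2.43 m, P = 2.039 m (p = P/D = 0.839095); state ← (V=0, rpm=0)
throttle_to(5428): rpm ← 5428
adjust_throttle(+234): rpm ← 5428 +234 = 5662
set_airspeed(74.66): V ← 74.66 m/s
throttle_to(9941): rpm ← 9941
adjust_throttle(-298): rpm ← 9941 -298 = 9643
adjust_throttle(+939): rpm ← 9643 +939 = 10582
set_airspeed(26.74): V ← 26.74 m/s
final state: V = 26.74 m/s, rpm = 10582 → n = rpm/60 = 176.366667 rev/s
target J* = 0.2264; solve J* = V/(n·D) for n: n = V/(J*·D) = 26.74/(0.2264 × 2.43) = 48.604749 rev/s
rpm = 60·n = 2916.284954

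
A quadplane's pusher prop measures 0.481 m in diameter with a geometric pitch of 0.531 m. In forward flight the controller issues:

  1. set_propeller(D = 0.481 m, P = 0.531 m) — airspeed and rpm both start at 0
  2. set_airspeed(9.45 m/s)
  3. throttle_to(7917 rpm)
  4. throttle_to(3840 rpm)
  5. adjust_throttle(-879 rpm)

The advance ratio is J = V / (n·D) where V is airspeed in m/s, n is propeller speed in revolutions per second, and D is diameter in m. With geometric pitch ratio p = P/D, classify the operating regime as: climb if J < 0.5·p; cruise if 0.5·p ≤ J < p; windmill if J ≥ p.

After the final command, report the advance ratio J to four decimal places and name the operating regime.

set_propeller: D = 0.481 m, P = 0.531 m (p = P/D = 1.103950); state ← (V=0, rpm=0)
set_airspeed(9.45): V ← 9.45 m/s
throttle_to(7917): rpm ← 7917
throttle_to(3840): rpm ← 3840
adjust_throttle(-879): rpm ← 3840 -879 = 2961
final state: V = 9.45 m/s, rpm = 2961 → n = rpm/60 = 49.350000 rev/s
J = V / (n·D) = 9.45 / (49.350000 × 0.481) = 0.398107
regime bands: climb J<0.5520 | cruise [0.5520, 1.1040) | windmill J≥1.1040
J = 0.3981 → climb

J = 0.3981, regime = climb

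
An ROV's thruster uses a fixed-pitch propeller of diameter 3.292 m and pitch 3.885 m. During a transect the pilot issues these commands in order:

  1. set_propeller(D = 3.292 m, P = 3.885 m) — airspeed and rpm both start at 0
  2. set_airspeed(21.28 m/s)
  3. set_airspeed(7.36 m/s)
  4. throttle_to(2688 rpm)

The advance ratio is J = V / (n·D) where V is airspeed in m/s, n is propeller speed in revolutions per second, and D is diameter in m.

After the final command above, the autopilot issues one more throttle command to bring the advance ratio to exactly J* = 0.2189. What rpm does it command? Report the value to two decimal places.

set_propeller: D = 3.292 m, P = 3.885 m (p = P/D = 1.180134); state ← (V=0, rpm=0)
set_airspeed(21.28): V ← 21.28 m/s
set_airspeed(7.36): V ← 7.36 m/s
throttle_to(2688): rpm ← 2688
final state: V = 7.36 m/s, rpm = 2688 → n = rpm/60 = 44.800000 rev/s
target J* = 0.2189; solve J* = V/(n·D) for n: n = V/(J*·D) = 7.36/(0.2189 × 3.292) = 10.213444 rev/s
rpm = 60·n = 612.806660

rpm = 612.81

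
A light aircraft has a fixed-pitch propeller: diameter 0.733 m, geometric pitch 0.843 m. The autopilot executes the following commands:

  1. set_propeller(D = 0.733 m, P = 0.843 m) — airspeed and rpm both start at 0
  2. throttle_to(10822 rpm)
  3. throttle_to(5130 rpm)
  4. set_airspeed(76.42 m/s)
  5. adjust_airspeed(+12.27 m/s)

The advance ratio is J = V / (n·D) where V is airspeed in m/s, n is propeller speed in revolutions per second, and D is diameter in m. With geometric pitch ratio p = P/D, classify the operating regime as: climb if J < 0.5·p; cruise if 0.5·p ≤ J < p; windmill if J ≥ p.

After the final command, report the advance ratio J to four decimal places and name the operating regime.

set_propeller: D = 0.733 m, P = 0.843 m (p = P/D = 1.150068); state ← (V=0, rpm=0)
throttle_to(10822): rpm ← 10822
throttle_to(5130): rpm ← 5130
set_airspeed(76.42): V ← 76.42 m/s
adjust_airspeed(+12.27): V ← 76.42 +12.27 = 88.69 m/s
final state: V = 88.69 m/s, rpm = 5130 → n = rpm/60 = 85.500000 rev/s
J = V / (n·D) = 88.69 / (85.500000 × 0.733) = 1.415157
regime bands: climb J<0.5750 | cruise [0.5750, 1.1501) | windmill J≥1.1501
J = 1.4152 → windmill

J = 1.4152, regime = windmill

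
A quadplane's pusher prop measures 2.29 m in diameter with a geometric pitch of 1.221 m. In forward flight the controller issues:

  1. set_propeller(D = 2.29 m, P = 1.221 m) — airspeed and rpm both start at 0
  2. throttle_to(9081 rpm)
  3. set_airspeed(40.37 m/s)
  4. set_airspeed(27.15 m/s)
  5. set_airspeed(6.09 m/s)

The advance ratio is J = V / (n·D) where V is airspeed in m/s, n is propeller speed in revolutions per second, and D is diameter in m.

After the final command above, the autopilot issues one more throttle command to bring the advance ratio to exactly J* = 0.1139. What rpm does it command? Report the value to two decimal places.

rpm = 1400.91

set_propeller: D = 2.29 m, P = 1.221 m (p = P/D = 0.533188); state ← (V=0, rpm=0)
throttle_to(9081): rpm ← 9081
set_airspeed(40.37): V ← 40.37 m/s
set_airspeed(27.15): V ← 27.15 m/s
set_airspeed(6.09): V ← 6.09 m/s
final state: V = 6.09 m/s, rpm = 9081 → n = rpm/60 = 151.350000 rev/s
target J* = 0.1139; solve J* = V/(n·D) for n: n = V/(J*·D) = 6.09/(0.1139 × 2.29) = 23.348452 rev/s
rpm = 60·n = 1400.907101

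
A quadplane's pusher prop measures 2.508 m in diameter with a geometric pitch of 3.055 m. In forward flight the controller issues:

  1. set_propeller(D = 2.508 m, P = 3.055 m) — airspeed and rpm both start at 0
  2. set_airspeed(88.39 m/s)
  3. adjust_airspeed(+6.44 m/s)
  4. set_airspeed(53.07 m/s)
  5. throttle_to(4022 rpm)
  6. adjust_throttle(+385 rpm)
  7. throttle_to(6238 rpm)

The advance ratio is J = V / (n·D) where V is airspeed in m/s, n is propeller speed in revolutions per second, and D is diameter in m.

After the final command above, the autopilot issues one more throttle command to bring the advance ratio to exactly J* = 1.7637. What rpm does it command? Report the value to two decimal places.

set_propeller: D = 2.508 m, P = 3.055 m (p = P/D = 1.218102); state ← (V=0, rpm=0)
set_airspeed(88.39): V ← 88.39 m/s
adjust_airspeed(+6.44): V ← 88.39 +6.44 = 94.83 m/s
set_airspeed(53.07): V ← 53.07 m/s
throttle_to(4022): rpm ← 4022
adjust_throttle(+385): rpm ← 4022 +385 = 4407
throttle_to(6238): rpm ← 6238
final state: V = 53.07 m/s, rpm = 6238 → n = rpm/60 = 103.966667 rev/s
target J* = 1.7637; solve J* = V/(n·D) for n: n = V/(J*·D) = 53.07/(1.7637 × 2.508) = 11.997668 rev/s
rpm = 60·n = 719.860081

rpm = 719.86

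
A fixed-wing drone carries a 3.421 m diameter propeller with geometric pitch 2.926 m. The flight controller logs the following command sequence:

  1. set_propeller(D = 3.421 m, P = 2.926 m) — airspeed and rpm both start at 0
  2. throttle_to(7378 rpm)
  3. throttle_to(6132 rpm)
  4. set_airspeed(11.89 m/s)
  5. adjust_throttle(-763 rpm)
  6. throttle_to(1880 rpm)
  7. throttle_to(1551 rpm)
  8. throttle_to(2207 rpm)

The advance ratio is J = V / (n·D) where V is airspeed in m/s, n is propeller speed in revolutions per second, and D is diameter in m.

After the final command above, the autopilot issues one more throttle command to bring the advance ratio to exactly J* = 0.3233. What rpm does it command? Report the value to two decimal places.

set_propeller: D = 3.421 m, P = 2.926 m (p = P/D = 0.855305); state ← (V=0, rpm=0)
throttle_to(7378): rpm ← 7378
throttle_to(6132): rpm ← 6132
set_airspeed(11.89): V ← 11.89 m/s
adjust_throttle(-763): rpm ← 6132 -763 = 5369
throttle_to(1880): rpm ← 1880
throttle_to(1551): rpm ← 1551
throttle_to(2207): rpm ← 2207
final state: V = 11.89 m/s, rpm = 2207 → n = rpm/60 = 36.783333 rev/s
target J* = 0.3233; solve J* = V/(n·D) for n: n = V/(J*·D) = 11.89/(0.3233 × 3.421) = 10.750362 rev/s
rpm = 60·n = 645.021701

rpm = 645.02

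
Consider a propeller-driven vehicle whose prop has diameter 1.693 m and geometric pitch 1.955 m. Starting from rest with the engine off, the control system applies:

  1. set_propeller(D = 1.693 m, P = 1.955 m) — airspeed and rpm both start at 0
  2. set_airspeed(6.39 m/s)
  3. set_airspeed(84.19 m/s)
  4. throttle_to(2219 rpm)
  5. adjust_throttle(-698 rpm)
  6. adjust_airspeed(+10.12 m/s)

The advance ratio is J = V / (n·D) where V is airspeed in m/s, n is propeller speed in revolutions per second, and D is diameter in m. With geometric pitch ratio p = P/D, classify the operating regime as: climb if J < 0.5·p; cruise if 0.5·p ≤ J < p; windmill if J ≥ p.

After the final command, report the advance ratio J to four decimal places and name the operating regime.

set_propeller: D = 1.693 m, P = 1.955 m (p = P/D = 1.154755); state ← (V=0, rpm=0)
set_airspeed(6.39): V ← 6.39 m/s
set_airspeed(84.19): V ← 84.19 m/s
throttle_to(2219): rpm ← 2219
adjust_throttle(-698): rpm ← 2219 -698 = 1521
adjust_airspeed(+10.12): V ← 84.19 +10.12 = 94.31 m/s
final state: V = 94.31 m/s, rpm = 1521 → n = rpm/60 = 25.350000 rev/s
J = V / (n·D) = 94.31 / (25.350000 × 1.693) = 2.197469
regime bands: climb J<0.5774 | cruise [0.5774, 1.1548) | windmill J≥1.1548
J = 2.1975 → windmill

J = 2.1975, regime = windmill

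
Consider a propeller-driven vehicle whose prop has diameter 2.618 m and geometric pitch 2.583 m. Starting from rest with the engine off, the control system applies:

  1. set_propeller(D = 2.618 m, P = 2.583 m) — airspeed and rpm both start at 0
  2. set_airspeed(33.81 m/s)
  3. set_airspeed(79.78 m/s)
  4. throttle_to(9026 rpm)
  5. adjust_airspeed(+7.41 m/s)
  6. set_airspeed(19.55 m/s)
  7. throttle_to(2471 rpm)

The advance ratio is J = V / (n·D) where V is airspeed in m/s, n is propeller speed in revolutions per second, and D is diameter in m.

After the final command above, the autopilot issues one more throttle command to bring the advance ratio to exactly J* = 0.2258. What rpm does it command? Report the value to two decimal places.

set_propeller: D = 2.618 m, P = 2.583 m (p = P/D = 0.986631); state ← (V=0, rpm=0)
set_airspeed(33.81): V ← 33.81 m/s
set_airspeed(79.78): V ← 79.78 m/s
throttle_to(9026): rpm ← 9026
adjust_airspeed(+7.41): V ← 79.78 +7.41 = 87.19 m/s
set_airspeed(19.55): V ← 19.55 m/s
throttle_to(2471): rpm ← 2471
final state: V = 19.55 m/s, rpm = 2471 → n = rpm/60 = 41.183333 rev/s
target J* = 0.2258; solve J* = V/(n·D) for n: n = V/(J*·D) = 19.55/(0.2258 × 2.618) = 33.071446 rev/s
rpm = 60·n = 1984.286750

rpm = 1984.29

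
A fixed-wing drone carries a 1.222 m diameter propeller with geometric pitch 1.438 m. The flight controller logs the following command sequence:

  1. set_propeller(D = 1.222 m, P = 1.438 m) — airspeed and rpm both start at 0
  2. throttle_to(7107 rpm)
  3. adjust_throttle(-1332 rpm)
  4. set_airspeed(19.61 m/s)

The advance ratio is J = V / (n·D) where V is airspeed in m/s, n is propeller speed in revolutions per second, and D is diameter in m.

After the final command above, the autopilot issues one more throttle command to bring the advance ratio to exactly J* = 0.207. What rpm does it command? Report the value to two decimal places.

set_propeller: D = 1.222 m, P = 1.438 m (p = P/D = 1.176759); state ← (V=0, rpm=0)
throttle_to(7107): rpm ← 7107
adjust_throttle(-1332): rpm ← 7107 -1332 = 5775
set_airspeed(19.61): V ← 19.61 m/s
final state: V = 19.61 m/s, rpm = 5775 → n = rpm/60 = 96.250000 rev/s
target J* = 0.207; solve J* = V/(n·D) for n: n = V/(J*·D) = 19.61/(0.207 × 1.222) = 77.523977 rev/s
rpm = 60·n = 4651.438601

rpm = 4651.44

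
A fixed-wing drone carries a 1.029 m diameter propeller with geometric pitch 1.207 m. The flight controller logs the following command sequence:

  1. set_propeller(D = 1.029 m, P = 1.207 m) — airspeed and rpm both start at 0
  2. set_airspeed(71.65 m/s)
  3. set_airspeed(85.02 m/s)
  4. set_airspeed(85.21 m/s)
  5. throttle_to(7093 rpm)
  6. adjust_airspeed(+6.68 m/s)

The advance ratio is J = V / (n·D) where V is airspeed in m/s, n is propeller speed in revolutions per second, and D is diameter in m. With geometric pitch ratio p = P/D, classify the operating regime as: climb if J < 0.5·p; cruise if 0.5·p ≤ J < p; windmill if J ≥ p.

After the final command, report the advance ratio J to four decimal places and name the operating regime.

set_propeller: D = 1.029 m, P = 1.207 m (p = P/D = 1.172983); state ← (V=0, rpm=0)
set_airspeed(71.65): V ← 71.65 m/s
set_airspeed(85.02): V ← 85.02 m/s
set_airspeed(85.21): V ← 85.21 m/s
throttle_to(7093): rpm ← 7093
adjust_airspeed(+6.68): V ← 85.21 +6.68 = 91.89 m/s
final state: V = 91.89 m/s, rpm = 7093 → n = rpm/60 = 118.216667 rev/s
J = V / (n·D) = 91.89 / (118.216667 × 1.029) = 0.755395
regime bands: climb J<0.5865 | cruise [0.5865, 1.1730) | windmill J≥1.1730
J = 0.7554 → cruise

J = 0.7554, regime = cruise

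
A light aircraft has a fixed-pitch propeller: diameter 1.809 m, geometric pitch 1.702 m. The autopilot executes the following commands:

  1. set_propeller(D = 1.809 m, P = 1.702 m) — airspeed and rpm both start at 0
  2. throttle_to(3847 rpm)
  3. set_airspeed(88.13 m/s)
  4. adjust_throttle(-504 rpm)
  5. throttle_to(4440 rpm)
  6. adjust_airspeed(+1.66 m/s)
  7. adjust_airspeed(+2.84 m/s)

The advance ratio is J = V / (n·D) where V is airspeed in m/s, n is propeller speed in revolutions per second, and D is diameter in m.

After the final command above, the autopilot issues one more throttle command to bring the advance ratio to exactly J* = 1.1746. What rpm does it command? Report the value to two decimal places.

rpm = 2615.62

set_propeller: D = 1.809 m, P = 1.702 m (p = P/D = 0.940851); state ← (V=0, rpm=0)
throttle_to(3847): rpm ← 3847
set_airspeed(88.13): V ← 88.13 m/s
adjust_throttle(-504): rpm ← 3847 -504 = 3343
throttle_to(4440): rpm ← 4440
adjust_airspeed(+1.66): V ← 88.13 +1.66 = 89.79 m/s
adjust_airspeed(+2.84): V ← 89.79 +2.84 = 92.63 m/s
final state: V = 92.63 m/s, rpm = 4440 → n = rpm/60 = 74.000000 rev/s
target J* = 1.1746; solve J* = V/(n·D) for n: n = V/(J*·D) = 92.63/(1.1746 × 1.809) = 43.593637 rev/s
rpm = 60·n = 2615.618203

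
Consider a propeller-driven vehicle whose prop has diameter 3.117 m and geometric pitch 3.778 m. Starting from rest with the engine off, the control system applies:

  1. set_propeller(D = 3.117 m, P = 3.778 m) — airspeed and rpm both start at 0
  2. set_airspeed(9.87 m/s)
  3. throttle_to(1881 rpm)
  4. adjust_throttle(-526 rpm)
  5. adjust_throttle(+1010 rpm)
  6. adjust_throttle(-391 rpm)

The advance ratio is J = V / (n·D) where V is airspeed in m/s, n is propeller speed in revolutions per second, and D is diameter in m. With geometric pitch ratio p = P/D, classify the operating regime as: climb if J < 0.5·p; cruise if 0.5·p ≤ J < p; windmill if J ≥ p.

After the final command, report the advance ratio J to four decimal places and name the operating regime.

set_propeller: D = 3.117 m, P = 3.778 m (p = P/D = 1.212063); state ← (V=0, rpm=0)
set_airspeed(9.87): V ← 9.87 m/s
throttle_to(1881): rpm ← 1881
adjust_throttle(-526): rpm ← 1881 -526 = 1355
adjust_throttle(+1010): rpm ← 1355 +1010 = 2365
adjust_throttle(-391): rpm ← 2365 -391 = 1974
final state: V = 9.87 m/s, rpm = 1974 → n = rpm/60 = 32.900000 rev/s
J = V / (n·D) = 9.87 / (32.900000 × 3.117) = 0.096246
regime bands: climb J<0.6060 | cruise [0.6060, 1.2121) | windmill J≥1.2121
J = 0.0962 → climb

J = 0.0962, regime = climb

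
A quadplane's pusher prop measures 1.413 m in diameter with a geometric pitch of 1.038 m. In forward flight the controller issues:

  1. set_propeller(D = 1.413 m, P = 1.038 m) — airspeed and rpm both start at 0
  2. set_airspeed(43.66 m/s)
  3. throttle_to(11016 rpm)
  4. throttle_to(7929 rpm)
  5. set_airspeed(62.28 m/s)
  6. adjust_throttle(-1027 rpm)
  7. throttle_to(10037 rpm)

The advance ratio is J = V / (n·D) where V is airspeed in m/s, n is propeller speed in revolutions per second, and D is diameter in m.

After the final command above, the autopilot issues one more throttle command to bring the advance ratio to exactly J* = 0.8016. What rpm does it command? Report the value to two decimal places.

set_propeller: D = 1.413 m, P = 1.038 m (p = P/D = 0.734607); state ← (V=0, rpm=0)
set_airspeed(43.66): V ← 43.66 m/s
throttle_to(11016): rpm ← 11016
throttle_to(7929): rpm ← 7929
set_airspeed(62.28): V ← 62.28 m/s
adjust_throttle(-1027): rpm ← 7929 -1027 = 6902
throttle_to(10037): rpm ← 10037
final state: V = 62.28 m/s, rpm = 10037 → n = rpm/60 = 167.283333 rev/s
target J* = 0.8016; solve J* = V/(n·D) for n: n = V/(J*·D) = 62.28/(0.8016 × 1.413) = 54.985570 rev/s
rpm = 60·n = 3299.134216

rpm = 3299.13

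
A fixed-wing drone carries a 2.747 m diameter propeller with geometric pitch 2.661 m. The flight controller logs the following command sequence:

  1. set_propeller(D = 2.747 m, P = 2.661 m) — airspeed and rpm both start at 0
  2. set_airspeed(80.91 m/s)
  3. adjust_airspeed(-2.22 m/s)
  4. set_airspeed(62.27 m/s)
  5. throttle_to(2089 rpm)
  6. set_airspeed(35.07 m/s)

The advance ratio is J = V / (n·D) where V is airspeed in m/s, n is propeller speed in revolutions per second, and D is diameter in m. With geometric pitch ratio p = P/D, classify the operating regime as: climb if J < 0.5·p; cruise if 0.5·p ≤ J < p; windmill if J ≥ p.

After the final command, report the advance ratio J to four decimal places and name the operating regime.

set_propeller: D = 2.747 m, P = 2.661 m (p = P/D = 0.968693); state ← (V=0, rpm=0)
set_airspeed(80.91): V ← 80.91 m/s
adjust_airspeed(-2.22): V ← 80.91 -2.22 = 78.69 m/s
set_airspeed(62.27): V ← 62.27 m/s
throttle_to(2089): rpm ← 2089
set_airspeed(35.07): V ← 35.07 m/s
final state: V = 35.07 m/s, rpm = 2089 → n = rpm/60 = 34.816667 rev/s
J = V / (n·D) = 35.07 / (34.816667 × 2.747) = 0.366682
regime bands: climb J<0.4843 | cruise [0.4843, 0.9687) | windmill J≥0.9687
J = 0.3667 → climb

J = 0.3667, regime = climb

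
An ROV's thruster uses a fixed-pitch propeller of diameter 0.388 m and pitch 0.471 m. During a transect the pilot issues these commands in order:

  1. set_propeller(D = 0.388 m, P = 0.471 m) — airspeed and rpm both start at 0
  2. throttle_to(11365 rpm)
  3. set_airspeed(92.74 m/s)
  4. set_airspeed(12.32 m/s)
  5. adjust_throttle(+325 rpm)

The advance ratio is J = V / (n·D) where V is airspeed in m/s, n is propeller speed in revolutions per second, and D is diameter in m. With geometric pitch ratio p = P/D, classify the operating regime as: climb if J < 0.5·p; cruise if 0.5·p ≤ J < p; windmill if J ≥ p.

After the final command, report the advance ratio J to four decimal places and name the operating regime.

J = 0.1630, regime = climb

set_propeller: D = 0.388 m, P = 0.471 m (p = P/D = 1.213918); state ← (V=0, rpm=0)
throttle_to(11365): rpm ← 11365
set_airspeed(92.74): V ← 92.74 m/s
set_airspeed(12.32): V ← 12.32 m/s
adjust_throttle(+325): rpm ← 11365 +325 = 11690
final state: V = 12.32 m/s, rpm = 11690 → n = rpm/60 = 194.833333 rev/s
J = V / (n·D) = 12.32 / (194.833333 × 0.388) = 0.162973
regime bands: climb J<0.6070 | cruise [0.6070, 1.2139) | windmill J≥1.2139
J = 0.1630 → climb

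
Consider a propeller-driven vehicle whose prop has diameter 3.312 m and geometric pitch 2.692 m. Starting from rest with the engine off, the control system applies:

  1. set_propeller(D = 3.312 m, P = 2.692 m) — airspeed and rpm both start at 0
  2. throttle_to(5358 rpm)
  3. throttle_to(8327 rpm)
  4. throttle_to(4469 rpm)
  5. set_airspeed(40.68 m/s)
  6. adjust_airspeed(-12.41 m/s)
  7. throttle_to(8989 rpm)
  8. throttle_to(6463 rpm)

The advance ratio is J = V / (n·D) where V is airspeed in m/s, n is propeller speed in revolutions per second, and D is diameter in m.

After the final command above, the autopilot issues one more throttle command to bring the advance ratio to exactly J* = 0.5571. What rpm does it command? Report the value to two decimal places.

rpm = 919.29

set_propeller: D = 3.312 m, P = 2.692 m (p = P/D = 0.812802); state ← (V=0, rpm=0)
throttle_to(5358): rpm ← 5358
throttle_to(8327): rpm ← 8327
throttle_to(4469): rpm ← 4469
set_airspeed(40.68): V ← 40.68 m/s
adjust_airspeed(-12.41): V ← 40.68 -12.41 = 28.27 m/s
throttle_to(8989): rpm ← 8989
throttle_to(6463): rpm ← 6463
final state: V = 28.27 m/s, rpm = 6463 → n = rpm/60 = 107.716667 rev/s
target J* = 0.5571; solve J* = V/(n·D) for n: n = V/(J*·D) = 28.27/(0.5571 × 3.312) = 15.321537 rev/s
rpm = 60·n = 919.292194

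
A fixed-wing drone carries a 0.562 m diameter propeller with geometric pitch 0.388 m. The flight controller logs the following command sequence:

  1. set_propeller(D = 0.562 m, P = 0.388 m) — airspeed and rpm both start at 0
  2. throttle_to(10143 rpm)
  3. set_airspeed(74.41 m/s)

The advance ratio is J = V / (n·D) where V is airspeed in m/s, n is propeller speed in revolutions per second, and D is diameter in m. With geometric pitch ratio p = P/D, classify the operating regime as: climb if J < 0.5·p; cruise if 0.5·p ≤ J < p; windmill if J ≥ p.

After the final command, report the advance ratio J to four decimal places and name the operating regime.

J = 0.7832, regime = windmill

set_propeller: D = 0.562 m, P = 0.388 m (p = P/D = 0.690391); state ← (V=0, rpm=0)
throttle_to(10143): rpm ← 10143
set_airspeed(74.41): V ← 74.41 m/s
final state: V = 74.41 m/s, rpm = 10143 → n = rpm/60 = 169.050000 rev/s
J = V / (n·D) = 74.41 / (169.050000 × 0.562) = 0.783213
regime bands: climb J<0.3452 | cruise [0.3452, 0.6904) | windmill J≥0.6904
J = 0.7832 → windmill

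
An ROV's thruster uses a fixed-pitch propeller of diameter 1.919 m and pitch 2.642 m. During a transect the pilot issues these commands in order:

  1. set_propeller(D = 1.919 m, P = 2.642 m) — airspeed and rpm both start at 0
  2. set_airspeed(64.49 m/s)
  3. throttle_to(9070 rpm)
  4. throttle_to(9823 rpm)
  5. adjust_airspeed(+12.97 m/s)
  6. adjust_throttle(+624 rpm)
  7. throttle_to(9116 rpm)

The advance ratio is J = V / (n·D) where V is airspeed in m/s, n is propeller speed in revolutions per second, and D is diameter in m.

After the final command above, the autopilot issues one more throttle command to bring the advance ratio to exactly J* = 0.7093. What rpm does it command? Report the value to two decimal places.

rpm = 3414.47

set_propeller: D = 1.919 m, P = 2.642 m (p = P/D = 1.376759); state ← (V=0, rpm=0)
set_airspeed(64.49): V ← 64.49 m/s
throttle_to(9070): rpm ← 9070
throttle_to(9823): rpm ← 9823
adjust_airspeed(+12.97): V ← 64.49 +12.97 = 77.46 m/s
adjust_throttle(+624): rpm ← 9823 +624 = 10447
throttle_to(9116): rpm ← 9116
final state: V = 77.46 m/s, rpm = 9116 → n = rpm/60 = 151.933333 rev/s
target J* = 0.7093; solve J* = V/(n·D) for n: n = V/(J*·D) = 77.46/(0.7093 × 1.919) = 56.907900 rev/s
rpm = 60·n = 3414.473987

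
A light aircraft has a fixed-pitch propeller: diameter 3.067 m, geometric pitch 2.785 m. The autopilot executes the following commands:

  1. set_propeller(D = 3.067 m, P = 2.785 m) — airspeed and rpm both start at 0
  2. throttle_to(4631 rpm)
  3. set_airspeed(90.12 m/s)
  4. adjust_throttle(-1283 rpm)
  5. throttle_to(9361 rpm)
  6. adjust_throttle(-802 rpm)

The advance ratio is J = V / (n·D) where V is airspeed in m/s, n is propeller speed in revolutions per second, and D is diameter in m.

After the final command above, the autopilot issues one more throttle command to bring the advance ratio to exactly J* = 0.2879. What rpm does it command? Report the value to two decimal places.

rpm = 6123.74

set_propeller: D = 3.067 m, P = 2.785 m (p = P/D = 0.908053); state ← (V=0, rpm=0)
throttle_to(4631): rpm ← 4631
set_airspeed(90.12): V ← 90.12 m/s
adjust_throttle(-1283): rpm ← 4631 -1283 = 3348
throttle_to(9361): rpm ← 9361
adjust_throttle(-802): rpm ← 9361 -802 = 8559
final state: V = 90.12 m/s, rpm = 8559 → n = rpm/60 = 142.650000 rev/s
target J* = 0.2879; solve J* = V/(n·D) for n: n = V/(J*·D) = 90.12/(0.2879 × 3.067) = 102.062392 rev/s
rpm = 60·n = 6123.743515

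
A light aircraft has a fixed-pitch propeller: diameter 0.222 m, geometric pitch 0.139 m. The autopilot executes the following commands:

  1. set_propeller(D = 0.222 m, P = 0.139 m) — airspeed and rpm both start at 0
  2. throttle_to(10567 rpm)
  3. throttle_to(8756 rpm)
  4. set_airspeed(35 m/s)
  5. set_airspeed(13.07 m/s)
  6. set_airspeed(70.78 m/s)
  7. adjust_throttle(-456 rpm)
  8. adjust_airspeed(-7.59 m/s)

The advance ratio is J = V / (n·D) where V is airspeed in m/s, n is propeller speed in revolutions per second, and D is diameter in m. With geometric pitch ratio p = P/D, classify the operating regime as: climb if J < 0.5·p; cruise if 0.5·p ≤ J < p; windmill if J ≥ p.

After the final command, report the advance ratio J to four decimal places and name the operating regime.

set_propeller: D = 0.222 m, P = 0.139 m (p = P/D = 0.626126); state ← (V=0, rpm=0)
throttle_to(10567): rpm ← 10567
throttle_to(8756): rpm ← 8756
set_airspeed(35): V ← 35 m/s
set_airspeed(13.07): V ← 13.07 m/s
set_airspeed(70.78): V ← 70.78 m/s
adjust_throttle(-456): rpm ← 8756 -456 = 8300
adjust_airspeed(-7.59): V ← 70.78 -7.59 = 63.19 m/s
final state: V = 63.19 m/s, rpm = 8300 → n = rpm/60 = 138.333333 rev/s
J = V / (n·D) = 63.19 / (138.333333 × 0.222) = 2.057636
regime bands: climb J<0.3131 | cruise [0.3131, 0.6261) | windmill J≥0.6261
J = 2.0576 → windmill

J = 2.0576, regime = windmill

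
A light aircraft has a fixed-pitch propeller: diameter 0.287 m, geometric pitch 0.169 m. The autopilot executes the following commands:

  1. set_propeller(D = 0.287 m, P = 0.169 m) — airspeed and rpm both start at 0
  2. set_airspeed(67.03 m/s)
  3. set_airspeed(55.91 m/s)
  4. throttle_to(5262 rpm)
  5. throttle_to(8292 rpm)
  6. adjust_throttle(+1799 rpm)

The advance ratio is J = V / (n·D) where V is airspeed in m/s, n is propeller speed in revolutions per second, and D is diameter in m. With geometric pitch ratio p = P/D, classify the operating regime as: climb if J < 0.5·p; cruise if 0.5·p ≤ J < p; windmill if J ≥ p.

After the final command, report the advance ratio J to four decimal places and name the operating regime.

set_propeller: D = 0.287 m, P = 0.169 m (p = P/D = 0.588850); state ← (V=0, rpm=0)
set_airspeed(67.03): V ← 67.03 m/s
set_airspeed(55.91): V ← 55.91 m/s
throttle_to(5262): rpm ← 5262
throttle_to(8292): rpm ← 8292
adjust_throttle(+1799): rpm ← 8292 +1799 = 10091
final state: V = 55.91 m/s, rpm = 10091 → n = rpm/60 = 168.183333 rev/s
J = V / (n·D) = 55.91 / (168.183333 × 0.287) = 1.158310
regime bands: climb J<0.2944 | cruise [0.2944, 0.5889) | windmill J≥0.5889
J = 1.1583 → windmill

J = 1.1583, regime = windmill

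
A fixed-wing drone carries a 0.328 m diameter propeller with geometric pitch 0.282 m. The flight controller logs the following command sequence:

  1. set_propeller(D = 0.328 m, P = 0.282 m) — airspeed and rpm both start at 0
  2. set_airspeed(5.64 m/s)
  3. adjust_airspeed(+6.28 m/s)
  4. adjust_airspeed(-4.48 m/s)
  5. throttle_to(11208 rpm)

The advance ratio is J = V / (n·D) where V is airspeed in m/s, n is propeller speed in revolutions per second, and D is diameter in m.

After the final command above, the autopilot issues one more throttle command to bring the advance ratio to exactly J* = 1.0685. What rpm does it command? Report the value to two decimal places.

rpm = 1273.73

set_propeller: D = 0.328 m, P = 0.282 m (p = P/D = 0.859756); state ← (V=0, rpm=0)
set_airspeed(5.64): V ← 5.64 m/s
adjust_airspeed(+6.28): V ← 5.64 +6.28 = 11.92 m/s
adjust_airspeed(-4.48): V ← 11.92 -4.48 = 7.44 m/s
throttle_to(11208): rpm ← 11208
final state: V = 7.44 m/s, rpm = 11208 → n = rpm/60 = 186.800000 rev/s
target J* = 1.0685; solve J* = V/(n·D) for n: n = V/(J*·D) = 7.44/(1.0685 × 0.328) = 21.228757 rev/s
rpm = 60·n = 1273.725419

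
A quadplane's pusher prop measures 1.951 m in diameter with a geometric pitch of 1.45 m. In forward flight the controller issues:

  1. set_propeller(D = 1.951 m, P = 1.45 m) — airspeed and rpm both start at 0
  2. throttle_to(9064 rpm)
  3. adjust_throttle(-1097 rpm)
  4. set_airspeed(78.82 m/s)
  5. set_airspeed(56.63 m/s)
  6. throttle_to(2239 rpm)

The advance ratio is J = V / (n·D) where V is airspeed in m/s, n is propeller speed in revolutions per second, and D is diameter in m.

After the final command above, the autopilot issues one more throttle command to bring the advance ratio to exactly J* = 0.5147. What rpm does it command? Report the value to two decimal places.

set_propeller: D = 1.951 m, P = 1.45 m (p = P/D = 0.743209); state ← (V=0, rpm=0)
throttle_to(9064): rpm ← 9064
adjust_throttle(-1097): rpm ← 9064 -1097 = 7967
set_airspeed(78.82): V ← 78.82 m/s
set_airspeed(56.63): V ← 56.63 m/s
throttle_to(2239): rpm ← 2239
final state: V = 56.63 m/s, rpm = 2239 → n = rpm/60 = 37.316667 rev/s
target J* = 0.5147; solve J* = V/(n·D) for n: n = V/(J*·D) = 56.63/(0.5147 × 1.951) = 56.394289 rev/s
rpm = 60·n = 3383.657327

rpm = 3383.66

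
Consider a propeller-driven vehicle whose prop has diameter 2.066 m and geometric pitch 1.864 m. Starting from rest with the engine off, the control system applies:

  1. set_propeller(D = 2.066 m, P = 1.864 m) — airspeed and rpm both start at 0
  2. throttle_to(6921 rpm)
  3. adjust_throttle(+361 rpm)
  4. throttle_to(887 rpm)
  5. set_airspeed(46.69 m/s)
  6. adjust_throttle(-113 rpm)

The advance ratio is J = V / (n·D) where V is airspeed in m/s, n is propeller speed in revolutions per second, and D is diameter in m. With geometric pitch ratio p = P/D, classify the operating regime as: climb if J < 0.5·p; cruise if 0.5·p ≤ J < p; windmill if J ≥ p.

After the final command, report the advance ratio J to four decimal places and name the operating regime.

J = 1.7519, regime = windmill

set_propeller: D = 2.066 m, P = 1.864 m (p = P/D = 0.902227); state ← (V=0, rpm=0)
throttle_to(6921): rpm ← 6921
adjust_throttle(+361): rpm ← 6921 +361 = 7282
throttle_to(887): rpm ← 887
set_airspeed(46.69): V ← 46.69 m/s
adjust_throttle(-113): rpm ← 887 -113 = 774
final state: V = 46.69 m/s, rpm = 774 → n = rpm/60 = 12.900000 rev/s
J = V / (n·D) = 46.69 / (12.900000 × 2.066) = 1.751878
regime bands: climb J<0.4511 | cruise [0.4511, 0.9022) | windmill J≥0.9022
J = 1.7519 → windmill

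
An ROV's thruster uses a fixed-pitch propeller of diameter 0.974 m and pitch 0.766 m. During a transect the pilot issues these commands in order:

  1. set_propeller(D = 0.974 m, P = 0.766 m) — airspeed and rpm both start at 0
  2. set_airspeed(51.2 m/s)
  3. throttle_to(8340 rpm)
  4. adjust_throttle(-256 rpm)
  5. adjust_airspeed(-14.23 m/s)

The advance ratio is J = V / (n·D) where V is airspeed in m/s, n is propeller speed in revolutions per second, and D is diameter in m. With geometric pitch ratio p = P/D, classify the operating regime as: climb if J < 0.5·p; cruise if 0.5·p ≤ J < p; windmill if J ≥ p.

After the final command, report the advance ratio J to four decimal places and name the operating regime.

J = 0.2817, regime = climb

set_propeller: D = 0.974 m, P = 0.766 m (p = P/D = 0.786448); state ← (V=0, rpm=0)
set_airspeed(51.2): V ← 51.2 m/s
throttle_to(8340): rpm ← 8340
adjust_throttle(-256): rpm ← 8340 -256 = 8084
adjust_airspeed(-14.23): V ← 51.2 -14.23 = 36.97 m/s
final state: V = 36.97 m/s, rpm = 8084 → n = rpm/60 = 134.733333 rev/s
J = V / (n·D) = 36.97 / (134.733333 × 0.974) = 0.281719
regime bands: climb J<0.3932 | cruise [0.3932, 0.7864) | windmill J≥0.7864
J = 0.2817 → climb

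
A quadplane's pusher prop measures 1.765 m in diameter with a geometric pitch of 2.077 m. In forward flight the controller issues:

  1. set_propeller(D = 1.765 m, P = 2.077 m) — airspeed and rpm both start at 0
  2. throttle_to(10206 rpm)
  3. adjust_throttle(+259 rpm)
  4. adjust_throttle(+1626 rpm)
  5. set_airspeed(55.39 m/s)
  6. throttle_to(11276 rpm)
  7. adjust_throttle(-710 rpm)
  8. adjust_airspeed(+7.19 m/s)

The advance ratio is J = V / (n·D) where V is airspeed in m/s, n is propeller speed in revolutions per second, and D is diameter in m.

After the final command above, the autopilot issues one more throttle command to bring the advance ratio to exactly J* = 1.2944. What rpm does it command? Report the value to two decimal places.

set_propeller: D = 1.765 m, P = 2.077 m (p = P/D = 1.176771); state ← (V=0, rpm=0)
throttle_to(10206): rpm ← 10206
adjust_throttle(+259): rpm ← 10206 +259 = 10465
adjust_throttle(+1626): rpm ← 10465 +1626 = 12091
set_airspeed(55.39): V ← 55.39 m/s
throttle_to(11276): rpm ← 11276
adjust_throttle(-710): rpm ← 11276 -710 = 10566
adjust_airspeed(+7.19): V ← 55.39 +7.19 = 62.58 m/s
final state: V = 62.58 m/s, rpm = 10566 → n = rpm/60 = 176.100000 rev/s
target J* = 1.2944; solve J* = V/(n·D) for n: n = V/(J*·D) = 62.58/(1.2944 × 1.765) = 27.391912 rev/s
rpm = 60·n = 1643.514709

rpm = 1643.51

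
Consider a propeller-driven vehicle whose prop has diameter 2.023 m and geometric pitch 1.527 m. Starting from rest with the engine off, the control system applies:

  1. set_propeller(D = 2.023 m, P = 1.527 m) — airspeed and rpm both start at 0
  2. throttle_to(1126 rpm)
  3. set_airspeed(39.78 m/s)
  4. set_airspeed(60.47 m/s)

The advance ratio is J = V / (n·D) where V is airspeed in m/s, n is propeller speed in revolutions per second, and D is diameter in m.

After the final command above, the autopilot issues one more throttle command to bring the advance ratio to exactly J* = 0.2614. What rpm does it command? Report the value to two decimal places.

set_propeller: D = 2.023 m, P = 1.527 m (p = P/D = 0.754820); state ← (V=0, rpm=0)
throttle_to(1126): rpm ← 1126
set_airspeed(39.78): V ← 39.78 m/s
set_airspeed(60.47): V ← 60.47 m/s
final state: V = 60.47 m/s, rpm = 1126 → n = rpm/60 = 18.766667 rev/s
target J* = 0.2614; solve J* = V/(n·D) for n: n = V/(J*·D) = 60.47/(0.2614 × 2.023) = 114.350614 rev/s
rpm = 60·n = 6861.036867

rpm = 6861.04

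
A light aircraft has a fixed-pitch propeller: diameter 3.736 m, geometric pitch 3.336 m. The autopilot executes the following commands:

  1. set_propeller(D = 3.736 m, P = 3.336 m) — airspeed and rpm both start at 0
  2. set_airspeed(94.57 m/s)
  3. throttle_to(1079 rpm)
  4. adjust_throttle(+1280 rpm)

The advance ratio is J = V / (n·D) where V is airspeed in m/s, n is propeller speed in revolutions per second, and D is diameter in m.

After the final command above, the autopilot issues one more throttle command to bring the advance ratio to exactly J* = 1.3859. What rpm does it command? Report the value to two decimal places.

set_propeller: D = 3.736 m, P = 3.336 m (p = P/D = 0.892934); state ← (V=0, rpm=0)
set_airspeed(94.57): V ← 94.57 m/s
throttle_to(1079): rpm ← 1079
adjust_throttle(+1280): rpm ← 1079 +1280 = 2359
final state: V = 94.57 m/s, rpm = 2359 → n = rpm/60 = 39.316667 rev/s
target J* = 1.3859; solve J* = V/(n·D) for n: n = V/(J*·D) = 94.57/(1.3859 × 3.736) = 18.264788 rev/s
rpm = 60·n = 1095.887257

rpm = 1095.89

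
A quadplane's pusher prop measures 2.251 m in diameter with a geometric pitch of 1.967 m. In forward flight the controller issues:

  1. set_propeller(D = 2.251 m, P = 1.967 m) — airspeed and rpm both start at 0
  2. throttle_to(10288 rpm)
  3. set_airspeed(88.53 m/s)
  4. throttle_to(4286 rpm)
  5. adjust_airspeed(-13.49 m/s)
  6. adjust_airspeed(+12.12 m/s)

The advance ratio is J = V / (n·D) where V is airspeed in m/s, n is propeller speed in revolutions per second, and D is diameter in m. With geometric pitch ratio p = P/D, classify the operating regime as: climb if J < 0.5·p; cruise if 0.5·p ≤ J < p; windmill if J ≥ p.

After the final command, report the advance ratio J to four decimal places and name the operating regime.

set_propeller: D = 2.251 m, P = 1.967 m (p = P/D = 0.873834); state ← (V=0, rpm=0)
throttle_to(10288): rpm ← 10288
set_airspeed(88.53): V ← 88.53 m/s
throttle_to(4286): rpm ← 4286
adjust_airspeed(-13.49): V ← 88.53 -13.49 = 75.04 m/s
adjust_airspeed(+12.12): V ← 75.04 +12.12 = 87.16 m/s
final state: V = 87.16 m/s, rpm = 4286 → n = rpm/60 = 71.433333 rev/s
J = V / (n·D) = 87.16 / (71.433333 × 2.251) = 0.542052
regime bands: climb J<0.4369 | cruise [0.4369, 0.8738) | windmill J≥0.8738
J = 0.5421 → cruise

J = 0.5421, regime = cruise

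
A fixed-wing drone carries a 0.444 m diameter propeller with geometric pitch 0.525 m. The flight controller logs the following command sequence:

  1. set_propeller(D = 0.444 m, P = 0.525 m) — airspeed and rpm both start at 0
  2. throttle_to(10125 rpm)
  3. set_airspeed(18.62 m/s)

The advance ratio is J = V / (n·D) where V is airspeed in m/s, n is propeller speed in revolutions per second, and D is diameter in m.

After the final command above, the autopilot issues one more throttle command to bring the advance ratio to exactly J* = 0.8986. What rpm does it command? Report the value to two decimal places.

set_propeller: D = 0.444 m, P = 0.525 m (p = P/D = 1.182432); state ← (V=0, rpm=0)
throttle_to(10125): rpm ← 10125
set_airspeed(18.62): V ← 18.62 m/s
final state: V = 18.62 m/s, rpm = 10125 → n = rpm/60 = 168.750000 rev/s
target J* = 0.8986; solve J* = V/(n·D) for n: n = V/(J*·D) = 18.62/(0.8986 × 0.444) = 46.669193 rev/s
rpm = 60·n = 2800.151587

rpm = 2800.15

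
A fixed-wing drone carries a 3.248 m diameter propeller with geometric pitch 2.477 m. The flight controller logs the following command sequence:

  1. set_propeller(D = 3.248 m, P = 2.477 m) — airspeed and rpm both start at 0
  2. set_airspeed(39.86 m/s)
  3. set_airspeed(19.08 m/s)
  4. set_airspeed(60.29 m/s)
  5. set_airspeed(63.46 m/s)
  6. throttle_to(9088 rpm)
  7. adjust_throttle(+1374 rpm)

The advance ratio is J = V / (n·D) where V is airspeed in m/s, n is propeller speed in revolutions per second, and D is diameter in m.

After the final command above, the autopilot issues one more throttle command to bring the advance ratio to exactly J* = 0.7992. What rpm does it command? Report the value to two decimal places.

rpm = 1466.83

set_propeller: D = 3.248 m, P = 2.477 m (p = P/D = 0.762623); state ← (V=0, rpm=0)
set_airspeed(39.86): V ← 39.86 m/s
set_airspeed(19.08): V ← 19.08 m/s
set_airspeed(60.29): V ← 60.29 m/s
set_airspeed(63.46): V ← 63.46 m/s
throttle_to(9088): rpm ← 9088
adjust_throttle(+1374): rpm ← 9088 +1374 = 10462
final state: V = 63.46 m/s, rpm = 10462 → n = rpm/60 = 174.366667 rev/s
target J* = 0.7992; solve J* = V/(n·D) for n: n = V/(J*·D) = 63.46/(0.7992 × 3.248) = 24.447169 rev/s
rpm = 60·n = 1466.830131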